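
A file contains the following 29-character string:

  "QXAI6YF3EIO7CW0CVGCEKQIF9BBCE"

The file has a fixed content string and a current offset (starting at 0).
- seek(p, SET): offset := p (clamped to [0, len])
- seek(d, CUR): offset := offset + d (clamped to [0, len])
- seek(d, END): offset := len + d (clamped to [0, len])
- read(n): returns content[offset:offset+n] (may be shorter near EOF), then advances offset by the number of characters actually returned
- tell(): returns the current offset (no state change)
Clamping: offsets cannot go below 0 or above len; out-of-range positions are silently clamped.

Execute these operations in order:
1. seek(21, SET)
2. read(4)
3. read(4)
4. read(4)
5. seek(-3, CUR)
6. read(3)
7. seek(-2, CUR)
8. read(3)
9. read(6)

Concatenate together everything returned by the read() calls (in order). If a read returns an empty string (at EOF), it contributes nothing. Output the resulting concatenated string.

Answer: QIF9BBCEBCECE

Derivation:
After 1 (seek(21, SET)): offset=21
After 2 (read(4)): returned 'QIF9', offset=25
After 3 (read(4)): returned 'BBCE', offset=29
After 4 (read(4)): returned '', offset=29
After 5 (seek(-3, CUR)): offset=26
After 6 (read(3)): returned 'BCE', offset=29
After 7 (seek(-2, CUR)): offset=27
After 8 (read(3)): returned 'CE', offset=29
After 9 (read(6)): returned '', offset=29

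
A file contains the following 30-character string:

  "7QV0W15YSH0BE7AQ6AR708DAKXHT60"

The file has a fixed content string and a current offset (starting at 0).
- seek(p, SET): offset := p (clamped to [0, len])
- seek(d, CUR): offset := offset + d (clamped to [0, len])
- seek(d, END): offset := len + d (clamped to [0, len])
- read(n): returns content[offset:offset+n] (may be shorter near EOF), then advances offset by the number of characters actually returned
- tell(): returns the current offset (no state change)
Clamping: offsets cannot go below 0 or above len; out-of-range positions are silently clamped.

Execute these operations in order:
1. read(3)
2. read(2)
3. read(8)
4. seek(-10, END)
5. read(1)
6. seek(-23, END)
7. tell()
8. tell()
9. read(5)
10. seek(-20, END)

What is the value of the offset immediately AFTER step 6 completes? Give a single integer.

Answer: 7

Derivation:
After 1 (read(3)): returned '7QV', offset=3
After 2 (read(2)): returned '0W', offset=5
After 3 (read(8)): returned '15YSH0BE', offset=13
After 4 (seek(-10, END)): offset=20
After 5 (read(1)): returned '0', offset=21
After 6 (seek(-23, END)): offset=7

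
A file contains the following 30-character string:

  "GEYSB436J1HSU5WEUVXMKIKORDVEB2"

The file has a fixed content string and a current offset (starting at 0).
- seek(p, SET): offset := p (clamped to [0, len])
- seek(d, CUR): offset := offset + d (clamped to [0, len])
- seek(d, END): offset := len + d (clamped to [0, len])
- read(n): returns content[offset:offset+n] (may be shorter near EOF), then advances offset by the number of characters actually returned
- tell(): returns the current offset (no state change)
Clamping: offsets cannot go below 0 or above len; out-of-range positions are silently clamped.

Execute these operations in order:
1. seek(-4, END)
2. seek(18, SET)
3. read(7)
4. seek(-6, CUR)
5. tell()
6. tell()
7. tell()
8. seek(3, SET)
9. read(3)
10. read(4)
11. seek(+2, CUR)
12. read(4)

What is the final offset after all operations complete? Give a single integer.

Answer: 16

Derivation:
After 1 (seek(-4, END)): offset=26
After 2 (seek(18, SET)): offset=18
After 3 (read(7)): returned 'XMKIKOR', offset=25
After 4 (seek(-6, CUR)): offset=19
After 5 (tell()): offset=19
After 6 (tell()): offset=19
After 7 (tell()): offset=19
After 8 (seek(3, SET)): offset=3
After 9 (read(3)): returned 'SB4', offset=6
After 10 (read(4)): returned '36J1', offset=10
After 11 (seek(+2, CUR)): offset=12
After 12 (read(4)): returned 'U5WE', offset=16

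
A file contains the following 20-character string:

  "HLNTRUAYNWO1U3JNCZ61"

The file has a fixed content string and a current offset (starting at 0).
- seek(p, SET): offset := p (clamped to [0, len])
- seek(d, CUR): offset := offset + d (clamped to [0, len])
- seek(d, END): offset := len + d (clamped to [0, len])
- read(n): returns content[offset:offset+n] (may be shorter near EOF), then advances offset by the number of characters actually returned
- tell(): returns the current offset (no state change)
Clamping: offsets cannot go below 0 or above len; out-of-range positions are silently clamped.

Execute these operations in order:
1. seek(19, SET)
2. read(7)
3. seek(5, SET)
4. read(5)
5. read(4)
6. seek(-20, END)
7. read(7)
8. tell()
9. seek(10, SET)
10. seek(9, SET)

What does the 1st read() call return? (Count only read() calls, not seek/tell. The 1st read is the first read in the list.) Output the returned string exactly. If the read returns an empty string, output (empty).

After 1 (seek(19, SET)): offset=19
After 2 (read(7)): returned '1', offset=20
After 3 (seek(5, SET)): offset=5
After 4 (read(5)): returned 'UAYNW', offset=10
After 5 (read(4)): returned 'O1U3', offset=14
After 6 (seek(-20, END)): offset=0
After 7 (read(7)): returned 'HLNTRUA', offset=7
After 8 (tell()): offset=7
After 9 (seek(10, SET)): offset=10
After 10 (seek(9, SET)): offset=9

Answer: 1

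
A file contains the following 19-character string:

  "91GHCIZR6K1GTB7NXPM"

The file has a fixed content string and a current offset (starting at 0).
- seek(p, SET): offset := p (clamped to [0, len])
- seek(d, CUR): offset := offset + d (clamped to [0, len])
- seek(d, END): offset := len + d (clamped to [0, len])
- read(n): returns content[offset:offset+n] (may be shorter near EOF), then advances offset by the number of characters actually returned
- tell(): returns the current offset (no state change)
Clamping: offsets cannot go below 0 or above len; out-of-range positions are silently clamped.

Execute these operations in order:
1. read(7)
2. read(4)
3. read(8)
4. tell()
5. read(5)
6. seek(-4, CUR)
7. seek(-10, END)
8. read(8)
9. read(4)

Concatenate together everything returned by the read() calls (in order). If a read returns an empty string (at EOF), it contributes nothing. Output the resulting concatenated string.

Answer: 91GHCIZR6K1GTB7NXPMK1GTB7NXPM

Derivation:
After 1 (read(7)): returned '91GHCIZ', offset=7
After 2 (read(4)): returned 'R6K1', offset=11
After 3 (read(8)): returned 'GTB7NXPM', offset=19
After 4 (tell()): offset=19
After 5 (read(5)): returned '', offset=19
After 6 (seek(-4, CUR)): offset=15
After 7 (seek(-10, END)): offset=9
After 8 (read(8)): returned 'K1GTB7NX', offset=17
After 9 (read(4)): returned 'PM', offset=19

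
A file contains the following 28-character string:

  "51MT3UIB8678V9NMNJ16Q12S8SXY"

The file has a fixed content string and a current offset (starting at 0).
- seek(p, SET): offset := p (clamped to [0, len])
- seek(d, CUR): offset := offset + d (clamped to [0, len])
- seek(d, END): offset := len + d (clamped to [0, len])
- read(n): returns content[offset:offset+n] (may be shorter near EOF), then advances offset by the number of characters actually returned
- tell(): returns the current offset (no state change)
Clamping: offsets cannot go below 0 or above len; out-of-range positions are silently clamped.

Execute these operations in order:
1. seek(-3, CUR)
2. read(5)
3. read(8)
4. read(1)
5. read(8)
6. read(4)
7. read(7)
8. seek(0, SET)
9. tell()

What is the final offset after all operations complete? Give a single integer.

Answer: 0

Derivation:
After 1 (seek(-3, CUR)): offset=0
After 2 (read(5)): returned '51MT3', offset=5
After 3 (read(8)): returned 'UIB8678V', offset=13
After 4 (read(1)): returned '9', offset=14
After 5 (read(8)): returned 'NMNJ16Q1', offset=22
After 6 (read(4)): returned '2S8S', offset=26
After 7 (read(7)): returned 'XY', offset=28
After 8 (seek(0, SET)): offset=0
After 9 (tell()): offset=0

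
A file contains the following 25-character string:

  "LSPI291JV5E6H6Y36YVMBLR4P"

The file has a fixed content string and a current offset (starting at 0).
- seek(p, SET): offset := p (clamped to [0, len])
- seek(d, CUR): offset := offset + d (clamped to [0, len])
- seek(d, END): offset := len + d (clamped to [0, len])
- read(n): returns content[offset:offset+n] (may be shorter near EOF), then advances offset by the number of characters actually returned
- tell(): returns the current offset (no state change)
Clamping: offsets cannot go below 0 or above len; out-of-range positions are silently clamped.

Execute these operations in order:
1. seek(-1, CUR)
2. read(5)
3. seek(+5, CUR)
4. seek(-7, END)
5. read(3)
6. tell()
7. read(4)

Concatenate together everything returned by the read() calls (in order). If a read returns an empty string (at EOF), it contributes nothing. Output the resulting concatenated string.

After 1 (seek(-1, CUR)): offset=0
After 2 (read(5)): returned 'LSPI2', offset=5
After 3 (seek(+5, CUR)): offset=10
After 4 (seek(-7, END)): offset=18
After 5 (read(3)): returned 'VMB', offset=21
After 6 (tell()): offset=21
After 7 (read(4)): returned 'LR4P', offset=25

Answer: LSPI2VMBLR4P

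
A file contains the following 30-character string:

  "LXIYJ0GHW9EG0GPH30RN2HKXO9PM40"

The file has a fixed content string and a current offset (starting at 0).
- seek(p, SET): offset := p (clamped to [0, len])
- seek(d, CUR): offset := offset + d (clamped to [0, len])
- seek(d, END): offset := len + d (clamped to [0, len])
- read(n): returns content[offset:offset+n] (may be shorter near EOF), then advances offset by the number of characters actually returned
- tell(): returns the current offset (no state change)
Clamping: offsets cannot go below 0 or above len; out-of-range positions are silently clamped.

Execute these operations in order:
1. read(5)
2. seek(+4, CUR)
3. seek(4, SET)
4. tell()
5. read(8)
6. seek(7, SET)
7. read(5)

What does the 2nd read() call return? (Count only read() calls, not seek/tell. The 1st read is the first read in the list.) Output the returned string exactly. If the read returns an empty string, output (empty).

Answer: J0GHW9EG

Derivation:
After 1 (read(5)): returned 'LXIYJ', offset=5
After 2 (seek(+4, CUR)): offset=9
After 3 (seek(4, SET)): offset=4
After 4 (tell()): offset=4
After 5 (read(8)): returned 'J0GHW9EG', offset=12
After 6 (seek(7, SET)): offset=7
After 7 (read(5)): returned 'HW9EG', offset=12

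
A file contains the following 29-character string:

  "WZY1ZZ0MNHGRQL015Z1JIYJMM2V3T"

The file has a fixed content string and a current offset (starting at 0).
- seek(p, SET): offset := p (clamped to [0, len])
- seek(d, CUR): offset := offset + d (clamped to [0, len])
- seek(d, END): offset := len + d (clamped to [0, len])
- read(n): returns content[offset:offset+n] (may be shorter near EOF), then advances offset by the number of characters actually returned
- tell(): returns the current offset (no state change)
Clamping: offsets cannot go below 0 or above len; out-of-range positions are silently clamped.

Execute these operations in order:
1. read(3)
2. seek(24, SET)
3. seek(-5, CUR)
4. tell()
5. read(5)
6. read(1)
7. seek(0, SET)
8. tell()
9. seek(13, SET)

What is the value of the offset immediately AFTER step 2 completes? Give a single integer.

After 1 (read(3)): returned 'WZY', offset=3
After 2 (seek(24, SET)): offset=24

Answer: 24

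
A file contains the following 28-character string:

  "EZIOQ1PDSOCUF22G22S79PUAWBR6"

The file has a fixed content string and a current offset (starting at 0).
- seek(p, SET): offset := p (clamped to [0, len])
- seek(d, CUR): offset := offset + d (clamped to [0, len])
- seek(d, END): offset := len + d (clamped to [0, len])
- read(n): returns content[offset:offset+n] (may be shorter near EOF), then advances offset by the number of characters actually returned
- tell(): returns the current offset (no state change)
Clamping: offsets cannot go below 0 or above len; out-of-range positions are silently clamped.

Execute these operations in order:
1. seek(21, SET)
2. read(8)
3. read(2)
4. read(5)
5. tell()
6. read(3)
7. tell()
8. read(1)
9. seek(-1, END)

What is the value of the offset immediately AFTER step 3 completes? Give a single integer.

After 1 (seek(21, SET)): offset=21
After 2 (read(8)): returned 'PUAWBR6', offset=28
After 3 (read(2)): returned '', offset=28

Answer: 28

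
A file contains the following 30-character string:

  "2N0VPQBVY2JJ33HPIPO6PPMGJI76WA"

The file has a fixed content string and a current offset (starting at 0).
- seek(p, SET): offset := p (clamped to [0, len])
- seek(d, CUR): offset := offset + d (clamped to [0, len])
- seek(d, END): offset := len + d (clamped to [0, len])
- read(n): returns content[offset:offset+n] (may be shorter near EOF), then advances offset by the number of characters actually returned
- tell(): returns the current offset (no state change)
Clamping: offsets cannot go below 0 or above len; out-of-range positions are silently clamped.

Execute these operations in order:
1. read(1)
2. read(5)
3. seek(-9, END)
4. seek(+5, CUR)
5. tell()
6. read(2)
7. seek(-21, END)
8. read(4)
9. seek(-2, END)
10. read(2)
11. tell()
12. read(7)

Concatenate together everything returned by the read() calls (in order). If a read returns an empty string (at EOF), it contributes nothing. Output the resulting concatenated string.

After 1 (read(1)): returned '2', offset=1
After 2 (read(5)): returned 'N0VPQ', offset=6
After 3 (seek(-9, END)): offset=21
After 4 (seek(+5, CUR)): offset=26
After 5 (tell()): offset=26
After 6 (read(2)): returned '76', offset=28
After 7 (seek(-21, END)): offset=9
After 8 (read(4)): returned '2JJ3', offset=13
After 9 (seek(-2, END)): offset=28
After 10 (read(2)): returned 'WA', offset=30
After 11 (tell()): offset=30
After 12 (read(7)): returned '', offset=30

Answer: 2N0VPQ762JJ3WA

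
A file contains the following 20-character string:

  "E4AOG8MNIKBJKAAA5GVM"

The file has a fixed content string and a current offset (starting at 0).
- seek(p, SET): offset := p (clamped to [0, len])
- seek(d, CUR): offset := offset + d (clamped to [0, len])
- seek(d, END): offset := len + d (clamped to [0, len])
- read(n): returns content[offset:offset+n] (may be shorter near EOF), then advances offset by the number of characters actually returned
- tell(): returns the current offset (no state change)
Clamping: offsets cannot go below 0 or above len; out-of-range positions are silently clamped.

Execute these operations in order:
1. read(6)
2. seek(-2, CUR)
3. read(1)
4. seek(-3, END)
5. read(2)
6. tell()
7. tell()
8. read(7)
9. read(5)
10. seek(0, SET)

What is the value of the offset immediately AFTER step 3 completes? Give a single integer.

Answer: 5

Derivation:
After 1 (read(6)): returned 'E4AOG8', offset=6
After 2 (seek(-2, CUR)): offset=4
After 3 (read(1)): returned 'G', offset=5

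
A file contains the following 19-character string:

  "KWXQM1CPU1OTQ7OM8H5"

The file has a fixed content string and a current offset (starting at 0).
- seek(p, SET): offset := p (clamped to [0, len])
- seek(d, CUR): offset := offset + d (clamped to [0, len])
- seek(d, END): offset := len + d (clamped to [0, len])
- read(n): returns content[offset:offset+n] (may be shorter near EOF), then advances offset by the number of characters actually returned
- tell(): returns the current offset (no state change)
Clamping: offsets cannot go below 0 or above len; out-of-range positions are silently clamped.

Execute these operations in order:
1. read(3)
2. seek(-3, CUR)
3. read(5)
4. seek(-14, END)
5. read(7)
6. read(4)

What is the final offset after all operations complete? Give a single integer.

After 1 (read(3)): returned 'KWX', offset=3
After 2 (seek(-3, CUR)): offset=0
After 3 (read(5)): returned 'KWXQM', offset=5
After 4 (seek(-14, END)): offset=5
After 5 (read(7)): returned '1CPU1OT', offset=12
After 6 (read(4)): returned 'Q7OM', offset=16

Answer: 16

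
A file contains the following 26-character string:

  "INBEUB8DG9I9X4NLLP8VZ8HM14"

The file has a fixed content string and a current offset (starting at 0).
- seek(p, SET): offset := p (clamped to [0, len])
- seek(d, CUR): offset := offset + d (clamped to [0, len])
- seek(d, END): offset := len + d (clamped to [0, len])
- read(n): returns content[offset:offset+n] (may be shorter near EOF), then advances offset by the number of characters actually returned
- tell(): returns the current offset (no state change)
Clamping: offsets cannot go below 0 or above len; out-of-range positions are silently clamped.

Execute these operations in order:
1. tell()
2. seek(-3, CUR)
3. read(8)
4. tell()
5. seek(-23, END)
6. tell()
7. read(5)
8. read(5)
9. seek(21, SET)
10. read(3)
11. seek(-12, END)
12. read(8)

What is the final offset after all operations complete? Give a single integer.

After 1 (tell()): offset=0
After 2 (seek(-3, CUR)): offset=0
After 3 (read(8)): returned 'INBEUB8D', offset=8
After 4 (tell()): offset=8
After 5 (seek(-23, END)): offset=3
After 6 (tell()): offset=3
After 7 (read(5)): returned 'EUB8D', offset=8
After 8 (read(5)): returned 'G9I9X', offset=13
After 9 (seek(21, SET)): offset=21
After 10 (read(3)): returned '8HM', offset=24
After 11 (seek(-12, END)): offset=14
After 12 (read(8)): returned 'NLLP8VZ8', offset=22

Answer: 22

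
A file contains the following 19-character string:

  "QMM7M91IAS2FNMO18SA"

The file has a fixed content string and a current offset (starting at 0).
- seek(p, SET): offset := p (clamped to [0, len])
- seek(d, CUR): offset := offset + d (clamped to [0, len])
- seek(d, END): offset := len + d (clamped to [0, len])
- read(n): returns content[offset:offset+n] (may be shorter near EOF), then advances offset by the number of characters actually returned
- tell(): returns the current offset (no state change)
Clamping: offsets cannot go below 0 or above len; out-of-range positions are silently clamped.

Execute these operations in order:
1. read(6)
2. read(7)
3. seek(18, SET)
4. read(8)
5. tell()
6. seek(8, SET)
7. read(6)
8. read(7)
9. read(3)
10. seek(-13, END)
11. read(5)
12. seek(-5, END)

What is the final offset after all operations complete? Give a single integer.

Answer: 14

Derivation:
After 1 (read(6)): returned 'QMM7M9', offset=6
After 2 (read(7)): returned '1IAS2FN', offset=13
After 3 (seek(18, SET)): offset=18
After 4 (read(8)): returned 'A', offset=19
After 5 (tell()): offset=19
After 6 (seek(8, SET)): offset=8
After 7 (read(6)): returned 'AS2FNM', offset=14
After 8 (read(7)): returned 'O18SA', offset=19
After 9 (read(3)): returned '', offset=19
After 10 (seek(-13, END)): offset=6
After 11 (read(5)): returned '1IAS2', offset=11
After 12 (seek(-5, END)): offset=14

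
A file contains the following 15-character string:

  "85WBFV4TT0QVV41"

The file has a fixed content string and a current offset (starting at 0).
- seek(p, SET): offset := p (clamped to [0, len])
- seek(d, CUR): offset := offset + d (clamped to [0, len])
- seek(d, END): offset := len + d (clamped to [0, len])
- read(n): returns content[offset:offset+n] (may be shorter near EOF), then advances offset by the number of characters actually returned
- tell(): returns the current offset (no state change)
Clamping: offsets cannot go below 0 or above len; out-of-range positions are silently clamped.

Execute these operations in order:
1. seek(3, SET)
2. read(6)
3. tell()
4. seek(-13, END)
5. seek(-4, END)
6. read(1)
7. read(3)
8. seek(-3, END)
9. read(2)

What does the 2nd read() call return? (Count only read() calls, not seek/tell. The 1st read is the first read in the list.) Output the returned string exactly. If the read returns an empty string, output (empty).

Answer: V

Derivation:
After 1 (seek(3, SET)): offset=3
After 2 (read(6)): returned 'BFV4TT', offset=9
After 3 (tell()): offset=9
After 4 (seek(-13, END)): offset=2
After 5 (seek(-4, END)): offset=11
After 6 (read(1)): returned 'V', offset=12
After 7 (read(3)): returned 'V41', offset=15
After 8 (seek(-3, END)): offset=12
After 9 (read(2)): returned 'V4', offset=14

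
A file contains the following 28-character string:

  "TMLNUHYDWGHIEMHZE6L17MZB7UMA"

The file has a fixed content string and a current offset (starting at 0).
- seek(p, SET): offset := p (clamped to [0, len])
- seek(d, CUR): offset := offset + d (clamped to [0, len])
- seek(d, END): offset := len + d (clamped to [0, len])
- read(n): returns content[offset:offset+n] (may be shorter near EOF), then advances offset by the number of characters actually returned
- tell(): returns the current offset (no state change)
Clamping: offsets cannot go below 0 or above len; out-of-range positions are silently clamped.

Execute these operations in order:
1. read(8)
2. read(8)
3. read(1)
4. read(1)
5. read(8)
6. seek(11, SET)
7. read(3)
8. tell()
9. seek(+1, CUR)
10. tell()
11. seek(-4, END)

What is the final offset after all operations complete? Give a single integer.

Answer: 24

Derivation:
After 1 (read(8)): returned 'TMLNUHYD', offset=8
After 2 (read(8)): returned 'WGHIEMHZ', offset=16
After 3 (read(1)): returned 'E', offset=17
After 4 (read(1)): returned '6', offset=18
After 5 (read(8)): returned 'L17MZB7U', offset=26
After 6 (seek(11, SET)): offset=11
After 7 (read(3)): returned 'IEM', offset=14
After 8 (tell()): offset=14
After 9 (seek(+1, CUR)): offset=15
After 10 (tell()): offset=15
After 11 (seek(-4, END)): offset=24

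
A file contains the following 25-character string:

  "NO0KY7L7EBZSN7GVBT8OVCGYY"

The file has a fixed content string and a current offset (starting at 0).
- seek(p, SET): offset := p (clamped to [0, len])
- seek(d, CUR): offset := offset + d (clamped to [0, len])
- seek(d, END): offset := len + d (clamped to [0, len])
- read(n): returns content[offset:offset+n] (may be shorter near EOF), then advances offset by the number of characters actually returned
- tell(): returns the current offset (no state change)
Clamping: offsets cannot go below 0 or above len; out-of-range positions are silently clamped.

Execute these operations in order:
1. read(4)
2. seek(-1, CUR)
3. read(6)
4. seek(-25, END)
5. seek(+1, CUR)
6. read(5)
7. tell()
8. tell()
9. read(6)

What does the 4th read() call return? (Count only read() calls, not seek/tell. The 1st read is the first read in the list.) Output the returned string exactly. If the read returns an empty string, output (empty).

Answer: L7EBZS

Derivation:
After 1 (read(4)): returned 'NO0K', offset=4
After 2 (seek(-1, CUR)): offset=3
After 3 (read(6)): returned 'KY7L7E', offset=9
After 4 (seek(-25, END)): offset=0
After 5 (seek(+1, CUR)): offset=1
After 6 (read(5)): returned 'O0KY7', offset=6
After 7 (tell()): offset=6
After 8 (tell()): offset=6
After 9 (read(6)): returned 'L7EBZS', offset=12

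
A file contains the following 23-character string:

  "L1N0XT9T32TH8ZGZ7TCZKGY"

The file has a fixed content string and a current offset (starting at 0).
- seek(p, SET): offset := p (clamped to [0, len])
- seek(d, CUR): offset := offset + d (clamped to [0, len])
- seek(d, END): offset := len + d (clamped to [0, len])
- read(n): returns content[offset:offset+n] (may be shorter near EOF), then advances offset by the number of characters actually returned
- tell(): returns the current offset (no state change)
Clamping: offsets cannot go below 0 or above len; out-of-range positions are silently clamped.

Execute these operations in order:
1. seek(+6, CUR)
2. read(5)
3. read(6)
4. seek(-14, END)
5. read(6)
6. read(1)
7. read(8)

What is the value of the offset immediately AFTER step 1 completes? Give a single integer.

Answer: 6

Derivation:
After 1 (seek(+6, CUR)): offset=6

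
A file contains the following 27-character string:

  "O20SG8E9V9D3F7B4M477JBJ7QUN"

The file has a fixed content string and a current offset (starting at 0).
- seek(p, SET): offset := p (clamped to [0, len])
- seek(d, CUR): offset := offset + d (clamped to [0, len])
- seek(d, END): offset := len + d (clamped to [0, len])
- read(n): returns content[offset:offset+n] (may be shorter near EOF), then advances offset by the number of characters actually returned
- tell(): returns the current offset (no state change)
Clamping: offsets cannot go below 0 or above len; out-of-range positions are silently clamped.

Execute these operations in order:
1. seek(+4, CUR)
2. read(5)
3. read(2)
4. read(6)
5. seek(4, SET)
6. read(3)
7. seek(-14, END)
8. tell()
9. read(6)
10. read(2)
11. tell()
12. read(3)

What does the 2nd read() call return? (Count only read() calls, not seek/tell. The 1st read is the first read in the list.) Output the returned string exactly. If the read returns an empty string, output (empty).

Answer: 9D

Derivation:
After 1 (seek(+4, CUR)): offset=4
After 2 (read(5)): returned 'G8E9V', offset=9
After 3 (read(2)): returned '9D', offset=11
After 4 (read(6)): returned '3F7B4M', offset=17
After 5 (seek(4, SET)): offset=4
After 6 (read(3)): returned 'G8E', offset=7
After 7 (seek(-14, END)): offset=13
After 8 (tell()): offset=13
After 9 (read(6)): returned '7B4M47', offset=19
After 10 (read(2)): returned '7J', offset=21
After 11 (tell()): offset=21
After 12 (read(3)): returned 'BJ7', offset=24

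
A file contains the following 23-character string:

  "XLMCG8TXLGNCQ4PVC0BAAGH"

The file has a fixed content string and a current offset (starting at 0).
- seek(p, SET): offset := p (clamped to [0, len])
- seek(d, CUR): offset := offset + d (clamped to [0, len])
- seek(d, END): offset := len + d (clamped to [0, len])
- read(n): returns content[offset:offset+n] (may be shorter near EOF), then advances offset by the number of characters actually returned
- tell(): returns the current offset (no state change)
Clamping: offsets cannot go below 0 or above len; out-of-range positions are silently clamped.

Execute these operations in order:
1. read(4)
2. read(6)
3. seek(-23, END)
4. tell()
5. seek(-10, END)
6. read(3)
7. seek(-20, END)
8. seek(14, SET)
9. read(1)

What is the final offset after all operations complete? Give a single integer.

Answer: 15

Derivation:
After 1 (read(4)): returned 'XLMC', offset=4
After 2 (read(6)): returned 'G8TXLG', offset=10
After 3 (seek(-23, END)): offset=0
After 4 (tell()): offset=0
After 5 (seek(-10, END)): offset=13
After 6 (read(3)): returned '4PV', offset=16
After 7 (seek(-20, END)): offset=3
After 8 (seek(14, SET)): offset=14
After 9 (read(1)): returned 'P', offset=15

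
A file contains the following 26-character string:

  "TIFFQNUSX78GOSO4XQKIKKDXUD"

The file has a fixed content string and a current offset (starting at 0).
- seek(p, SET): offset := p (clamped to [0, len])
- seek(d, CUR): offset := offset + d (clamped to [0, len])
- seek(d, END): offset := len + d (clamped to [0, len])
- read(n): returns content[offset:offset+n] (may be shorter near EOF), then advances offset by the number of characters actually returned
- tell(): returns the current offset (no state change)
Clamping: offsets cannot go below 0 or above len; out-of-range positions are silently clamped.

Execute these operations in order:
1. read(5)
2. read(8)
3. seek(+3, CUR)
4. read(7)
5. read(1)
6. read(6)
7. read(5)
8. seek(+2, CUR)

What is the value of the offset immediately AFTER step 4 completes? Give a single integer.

Answer: 23

Derivation:
After 1 (read(5)): returned 'TIFFQ', offset=5
After 2 (read(8)): returned 'NUSX78GO', offset=13
After 3 (seek(+3, CUR)): offset=16
After 4 (read(7)): returned 'XQKIKKD', offset=23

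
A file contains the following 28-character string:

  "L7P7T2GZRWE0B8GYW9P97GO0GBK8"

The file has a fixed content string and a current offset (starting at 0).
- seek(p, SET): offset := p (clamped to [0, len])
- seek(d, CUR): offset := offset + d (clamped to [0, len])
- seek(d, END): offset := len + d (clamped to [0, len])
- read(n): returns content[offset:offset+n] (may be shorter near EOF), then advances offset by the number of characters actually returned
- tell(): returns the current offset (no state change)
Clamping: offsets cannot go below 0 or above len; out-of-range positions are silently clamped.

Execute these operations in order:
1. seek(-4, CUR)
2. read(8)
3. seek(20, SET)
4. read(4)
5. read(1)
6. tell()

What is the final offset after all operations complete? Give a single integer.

After 1 (seek(-4, CUR)): offset=0
After 2 (read(8)): returned 'L7P7T2GZ', offset=8
After 3 (seek(20, SET)): offset=20
After 4 (read(4)): returned '7GO0', offset=24
After 5 (read(1)): returned 'G', offset=25
After 6 (tell()): offset=25

Answer: 25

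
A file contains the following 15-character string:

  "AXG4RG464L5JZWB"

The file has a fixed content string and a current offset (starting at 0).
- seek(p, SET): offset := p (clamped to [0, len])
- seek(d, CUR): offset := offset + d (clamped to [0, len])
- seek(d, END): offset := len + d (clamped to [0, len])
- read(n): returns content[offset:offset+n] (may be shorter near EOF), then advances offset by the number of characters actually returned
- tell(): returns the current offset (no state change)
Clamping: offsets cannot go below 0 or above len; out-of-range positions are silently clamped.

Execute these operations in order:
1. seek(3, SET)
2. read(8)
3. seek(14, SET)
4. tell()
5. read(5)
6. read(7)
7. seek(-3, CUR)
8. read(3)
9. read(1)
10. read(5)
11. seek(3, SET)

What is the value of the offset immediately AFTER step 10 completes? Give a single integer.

After 1 (seek(3, SET)): offset=3
After 2 (read(8)): returned '4RG464L5', offset=11
After 3 (seek(14, SET)): offset=14
After 4 (tell()): offset=14
After 5 (read(5)): returned 'B', offset=15
After 6 (read(7)): returned '', offset=15
After 7 (seek(-3, CUR)): offset=12
After 8 (read(3)): returned 'ZWB', offset=15
After 9 (read(1)): returned '', offset=15
After 10 (read(5)): returned '', offset=15

Answer: 15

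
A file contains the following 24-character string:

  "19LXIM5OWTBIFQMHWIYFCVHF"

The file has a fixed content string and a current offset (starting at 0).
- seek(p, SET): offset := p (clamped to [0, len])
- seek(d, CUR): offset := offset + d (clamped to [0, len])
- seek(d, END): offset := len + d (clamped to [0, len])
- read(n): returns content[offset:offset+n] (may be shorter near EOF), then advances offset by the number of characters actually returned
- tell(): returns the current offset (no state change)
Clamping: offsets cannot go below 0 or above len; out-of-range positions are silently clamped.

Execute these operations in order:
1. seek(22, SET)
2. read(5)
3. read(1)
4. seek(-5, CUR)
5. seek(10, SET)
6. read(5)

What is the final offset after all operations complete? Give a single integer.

After 1 (seek(22, SET)): offset=22
After 2 (read(5)): returned 'HF', offset=24
After 3 (read(1)): returned '', offset=24
After 4 (seek(-5, CUR)): offset=19
After 5 (seek(10, SET)): offset=10
After 6 (read(5)): returned 'BIFQM', offset=15

Answer: 15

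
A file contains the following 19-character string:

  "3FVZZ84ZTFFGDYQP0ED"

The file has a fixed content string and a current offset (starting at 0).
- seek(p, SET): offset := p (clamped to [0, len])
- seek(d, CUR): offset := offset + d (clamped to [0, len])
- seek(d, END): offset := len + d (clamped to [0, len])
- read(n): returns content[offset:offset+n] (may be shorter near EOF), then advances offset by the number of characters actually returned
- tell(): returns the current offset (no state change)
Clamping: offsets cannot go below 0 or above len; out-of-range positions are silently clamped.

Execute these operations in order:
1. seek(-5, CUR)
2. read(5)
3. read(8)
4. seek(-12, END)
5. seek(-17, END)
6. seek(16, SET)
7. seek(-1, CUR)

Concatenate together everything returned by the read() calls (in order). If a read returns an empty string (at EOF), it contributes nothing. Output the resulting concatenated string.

Answer: 3FVZZ84ZTFFGD

Derivation:
After 1 (seek(-5, CUR)): offset=0
After 2 (read(5)): returned '3FVZZ', offset=5
After 3 (read(8)): returned '84ZTFFGD', offset=13
After 4 (seek(-12, END)): offset=7
After 5 (seek(-17, END)): offset=2
After 6 (seek(16, SET)): offset=16
After 7 (seek(-1, CUR)): offset=15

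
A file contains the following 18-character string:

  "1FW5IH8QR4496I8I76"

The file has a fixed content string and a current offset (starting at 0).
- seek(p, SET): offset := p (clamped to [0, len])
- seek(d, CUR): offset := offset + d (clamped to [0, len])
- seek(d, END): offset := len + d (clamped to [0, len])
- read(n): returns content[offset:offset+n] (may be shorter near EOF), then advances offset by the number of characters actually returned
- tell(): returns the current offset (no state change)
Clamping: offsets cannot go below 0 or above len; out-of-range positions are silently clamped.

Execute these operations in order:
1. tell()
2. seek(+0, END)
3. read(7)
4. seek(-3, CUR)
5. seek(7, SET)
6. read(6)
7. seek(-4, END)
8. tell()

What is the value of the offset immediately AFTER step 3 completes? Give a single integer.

Answer: 18

Derivation:
After 1 (tell()): offset=0
After 2 (seek(+0, END)): offset=18
After 3 (read(7)): returned '', offset=18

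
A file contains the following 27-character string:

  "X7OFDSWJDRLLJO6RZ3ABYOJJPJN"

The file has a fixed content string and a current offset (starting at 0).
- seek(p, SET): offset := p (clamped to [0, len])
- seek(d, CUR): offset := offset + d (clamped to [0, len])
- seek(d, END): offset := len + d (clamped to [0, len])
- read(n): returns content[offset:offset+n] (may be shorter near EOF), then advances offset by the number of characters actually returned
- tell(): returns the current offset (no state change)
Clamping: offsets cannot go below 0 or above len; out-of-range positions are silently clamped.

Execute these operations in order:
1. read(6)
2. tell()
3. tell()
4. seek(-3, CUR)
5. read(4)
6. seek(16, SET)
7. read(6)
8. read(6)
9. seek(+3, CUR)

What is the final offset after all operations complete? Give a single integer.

After 1 (read(6)): returned 'X7OFDS', offset=6
After 2 (tell()): offset=6
After 3 (tell()): offset=6
After 4 (seek(-3, CUR)): offset=3
After 5 (read(4)): returned 'FDSW', offset=7
After 6 (seek(16, SET)): offset=16
After 7 (read(6)): returned 'Z3ABYO', offset=22
After 8 (read(6)): returned 'JJPJN', offset=27
After 9 (seek(+3, CUR)): offset=27

Answer: 27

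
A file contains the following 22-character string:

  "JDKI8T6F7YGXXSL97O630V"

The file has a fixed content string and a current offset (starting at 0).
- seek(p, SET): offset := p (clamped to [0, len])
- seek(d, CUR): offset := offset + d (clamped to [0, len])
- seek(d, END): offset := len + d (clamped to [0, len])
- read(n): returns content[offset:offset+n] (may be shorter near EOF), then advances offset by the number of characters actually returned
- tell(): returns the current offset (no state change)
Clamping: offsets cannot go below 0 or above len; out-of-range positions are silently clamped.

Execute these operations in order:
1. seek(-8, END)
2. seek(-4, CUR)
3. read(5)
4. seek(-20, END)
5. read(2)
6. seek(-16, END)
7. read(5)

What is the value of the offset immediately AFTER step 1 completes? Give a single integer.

Answer: 14

Derivation:
After 1 (seek(-8, END)): offset=14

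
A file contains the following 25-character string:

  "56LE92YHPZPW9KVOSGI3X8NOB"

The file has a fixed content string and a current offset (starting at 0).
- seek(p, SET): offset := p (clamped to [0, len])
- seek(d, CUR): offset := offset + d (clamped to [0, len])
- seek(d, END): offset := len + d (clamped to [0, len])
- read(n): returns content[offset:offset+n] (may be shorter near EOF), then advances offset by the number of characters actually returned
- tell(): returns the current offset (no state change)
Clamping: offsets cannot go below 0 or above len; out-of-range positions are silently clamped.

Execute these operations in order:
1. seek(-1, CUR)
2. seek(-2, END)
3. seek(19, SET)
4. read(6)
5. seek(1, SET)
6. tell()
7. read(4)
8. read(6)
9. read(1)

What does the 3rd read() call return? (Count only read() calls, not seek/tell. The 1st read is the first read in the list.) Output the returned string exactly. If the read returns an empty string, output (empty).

Answer: 2YHPZP

Derivation:
After 1 (seek(-1, CUR)): offset=0
After 2 (seek(-2, END)): offset=23
After 3 (seek(19, SET)): offset=19
After 4 (read(6)): returned '3X8NOB', offset=25
After 5 (seek(1, SET)): offset=1
After 6 (tell()): offset=1
After 7 (read(4)): returned '6LE9', offset=5
After 8 (read(6)): returned '2YHPZP', offset=11
After 9 (read(1)): returned 'W', offset=12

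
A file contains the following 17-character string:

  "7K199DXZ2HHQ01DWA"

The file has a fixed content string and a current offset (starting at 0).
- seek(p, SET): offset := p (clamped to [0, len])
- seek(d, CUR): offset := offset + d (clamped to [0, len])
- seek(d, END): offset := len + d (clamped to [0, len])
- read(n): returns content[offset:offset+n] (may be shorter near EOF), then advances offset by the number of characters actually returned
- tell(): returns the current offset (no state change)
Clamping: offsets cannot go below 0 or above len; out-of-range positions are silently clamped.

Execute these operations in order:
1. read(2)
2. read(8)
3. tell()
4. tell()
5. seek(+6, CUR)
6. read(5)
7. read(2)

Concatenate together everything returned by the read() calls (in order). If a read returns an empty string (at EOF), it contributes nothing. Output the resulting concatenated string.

After 1 (read(2)): returned '7K', offset=2
After 2 (read(8)): returned '199DXZ2H', offset=10
After 3 (tell()): offset=10
After 4 (tell()): offset=10
After 5 (seek(+6, CUR)): offset=16
After 6 (read(5)): returned 'A', offset=17
After 7 (read(2)): returned '', offset=17

Answer: 7K199DXZ2HA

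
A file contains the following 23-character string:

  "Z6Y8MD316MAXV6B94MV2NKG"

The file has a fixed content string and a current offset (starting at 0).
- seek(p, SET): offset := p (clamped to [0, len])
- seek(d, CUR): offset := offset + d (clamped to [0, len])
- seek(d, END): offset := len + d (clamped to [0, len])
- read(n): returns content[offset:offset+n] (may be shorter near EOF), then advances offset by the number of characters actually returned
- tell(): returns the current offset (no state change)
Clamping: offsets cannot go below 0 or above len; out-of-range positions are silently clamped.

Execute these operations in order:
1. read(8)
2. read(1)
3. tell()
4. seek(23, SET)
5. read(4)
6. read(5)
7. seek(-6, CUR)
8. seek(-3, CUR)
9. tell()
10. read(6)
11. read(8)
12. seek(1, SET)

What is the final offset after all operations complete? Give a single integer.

Answer: 1

Derivation:
After 1 (read(8)): returned 'Z6Y8MD31', offset=8
After 2 (read(1)): returned '6', offset=9
After 3 (tell()): offset=9
After 4 (seek(23, SET)): offset=23
After 5 (read(4)): returned '', offset=23
After 6 (read(5)): returned '', offset=23
After 7 (seek(-6, CUR)): offset=17
After 8 (seek(-3, CUR)): offset=14
After 9 (tell()): offset=14
After 10 (read(6)): returned 'B94MV2', offset=20
After 11 (read(8)): returned 'NKG', offset=23
After 12 (seek(1, SET)): offset=1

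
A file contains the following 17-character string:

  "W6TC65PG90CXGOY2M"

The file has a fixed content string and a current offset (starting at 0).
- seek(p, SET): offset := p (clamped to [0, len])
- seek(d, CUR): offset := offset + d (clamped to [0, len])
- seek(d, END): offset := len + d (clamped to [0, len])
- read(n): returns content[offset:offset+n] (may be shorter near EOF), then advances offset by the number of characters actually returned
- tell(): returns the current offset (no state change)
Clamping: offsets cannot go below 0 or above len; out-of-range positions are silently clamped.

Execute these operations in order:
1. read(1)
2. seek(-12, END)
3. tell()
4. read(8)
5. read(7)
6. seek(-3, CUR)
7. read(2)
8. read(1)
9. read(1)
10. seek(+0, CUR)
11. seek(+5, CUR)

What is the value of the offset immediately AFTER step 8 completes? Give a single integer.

Answer: 17

Derivation:
After 1 (read(1)): returned 'W', offset=1
After 2 (seek(-12, END)): offset=5
After 3 (tell()): offset=5
After 4 (read(8)): returned '5PG90CXG', offset=13
After 5 (read(7)): returned 'OY2M', offset=17
After 6 (seek(-3, CUR)): offset=14
After 7 (read(2)): returned 'Y2', offset=16
After 8 (read(1)): returned 'M', offset=17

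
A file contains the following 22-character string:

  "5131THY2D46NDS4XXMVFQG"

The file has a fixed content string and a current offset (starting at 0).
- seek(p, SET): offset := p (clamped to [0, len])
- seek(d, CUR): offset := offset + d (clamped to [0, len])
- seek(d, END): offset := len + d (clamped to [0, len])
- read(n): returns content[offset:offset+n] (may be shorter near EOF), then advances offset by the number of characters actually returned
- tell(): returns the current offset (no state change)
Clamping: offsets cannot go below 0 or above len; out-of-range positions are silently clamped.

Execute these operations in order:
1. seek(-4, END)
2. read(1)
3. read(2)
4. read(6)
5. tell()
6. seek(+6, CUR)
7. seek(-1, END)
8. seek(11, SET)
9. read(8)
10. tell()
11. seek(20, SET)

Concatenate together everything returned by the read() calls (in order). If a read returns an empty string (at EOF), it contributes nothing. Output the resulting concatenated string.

Answer: VFQGNDS4XXMV

Derivation:
After 1 (seek(-4, END)): offset=18
After 2 (read(1)): returned 'V', offset=19
After 3 (read(2)): returned 'FQ', offset=21
After 4 (read(6)): returned 'G', offset=22
After 5 (tell()): offset=22
After 6 (seek(+6, CUR)): offset=22
After 7 (seek(-1, END)): offset=21
After 8 (seek(11, SET)): offset=11
After 9 (read(8)): returned 'NDS4XXMV', offset=19
After 10 (tell()): offset=19
After 11 (seek(20, SET)): offset=20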